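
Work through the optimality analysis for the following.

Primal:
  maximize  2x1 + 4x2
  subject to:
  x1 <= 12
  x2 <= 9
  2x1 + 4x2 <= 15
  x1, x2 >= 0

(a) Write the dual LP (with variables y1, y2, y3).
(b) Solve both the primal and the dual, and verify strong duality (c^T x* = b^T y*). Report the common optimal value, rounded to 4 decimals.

The standard primal-dual pair for 'max c^T x s.t. A x <= b, x >= 0' is:
  Dual:  min b^T y  s.t.  A^T y >= c,  y >= 0.

So the dual LP is:
  minimize  12y1 + 9y2 + 15y3
  subject to:
    y1 + 2y3 >= 2
    y2 + 4y3 >= 4
    y1, y2, y3 >= 0

Solving the primal: x* = (7.5, 0).
  primal value c^T x* = 15.
Solving the dual: y* = (0, 0, 1).
  dual value b^T y* = 15.
Strong duality: c^T x* = b^T y*. Confirmed.

15


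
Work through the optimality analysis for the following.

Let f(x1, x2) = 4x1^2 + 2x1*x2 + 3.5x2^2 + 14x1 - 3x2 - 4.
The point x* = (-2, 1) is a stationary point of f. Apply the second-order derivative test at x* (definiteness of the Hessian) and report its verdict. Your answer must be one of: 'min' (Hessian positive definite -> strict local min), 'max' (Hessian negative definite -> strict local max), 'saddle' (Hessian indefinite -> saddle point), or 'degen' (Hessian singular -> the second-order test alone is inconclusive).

Compute the Hessian H = grad^2 f:
  H = [[8, 2], [2, 7]]
Verify stationarity: grad f(x*) = H x* + g = (0, 0).
Eigenvalues of H: 5.4384, 9.5616.
Both eigenvalues > 0, so H is positive definite -> x* is a strict local min.

min


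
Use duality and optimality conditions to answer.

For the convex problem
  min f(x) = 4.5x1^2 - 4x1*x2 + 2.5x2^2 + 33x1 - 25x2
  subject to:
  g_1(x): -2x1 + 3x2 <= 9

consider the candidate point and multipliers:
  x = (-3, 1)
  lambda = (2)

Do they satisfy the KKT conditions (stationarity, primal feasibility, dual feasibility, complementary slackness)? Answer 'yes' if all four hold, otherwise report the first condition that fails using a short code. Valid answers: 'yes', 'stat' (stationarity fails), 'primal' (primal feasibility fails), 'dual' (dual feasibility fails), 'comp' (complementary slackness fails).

Gradient of f: grad f(x) = Q x + c = (2, -8)
Constraint values g_i(x) = a_i^T x - b_i:
  g_1((-3, 1)) = 0
Stationarity residual: grad f(x) + sum_i lambda_i a_i = (-2, -2)
  -> stationarity FAILS
Primal feasibility (all g_i <= 0): OK
Dual feasibility (all lambda_i >= 0): OK
Complementary slackness (lambda_i * g_i(x) = 0 for all i): OK

Verdict: the first failing condition is stationarity -> stat.

stat


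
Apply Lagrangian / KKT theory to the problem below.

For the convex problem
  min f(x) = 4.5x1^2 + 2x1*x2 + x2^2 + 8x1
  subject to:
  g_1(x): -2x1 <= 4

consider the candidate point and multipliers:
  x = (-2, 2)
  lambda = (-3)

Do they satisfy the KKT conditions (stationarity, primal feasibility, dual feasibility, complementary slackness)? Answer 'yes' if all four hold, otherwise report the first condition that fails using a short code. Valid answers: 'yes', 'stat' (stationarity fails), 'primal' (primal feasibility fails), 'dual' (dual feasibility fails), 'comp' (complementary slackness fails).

Gradient of f: grad f(x) = Q x + c = (-6, 0)
Constraint values g_i(x) = a_i^T x - b_i:
  g_1((-2, 2)) = 0
Stationarity residual: grad f(x) + sum_i lambda_i a_i = (0, 0)
  -> stationarity OK
Primal feasibility (all g_i <= 0): OK
Dual feasibility (all lambda_i >= 0): FAILS
Complementary slackness (lambda_i * g_i(x) = 0 for all i): OK

Verdict: the first failing condition is dual_feasibility -> dual.

dual


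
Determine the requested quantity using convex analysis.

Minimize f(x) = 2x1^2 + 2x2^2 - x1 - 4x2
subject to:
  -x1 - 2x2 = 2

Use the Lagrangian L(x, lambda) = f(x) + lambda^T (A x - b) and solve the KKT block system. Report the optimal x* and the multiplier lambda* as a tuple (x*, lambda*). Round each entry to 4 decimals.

Form the Lagrangian:
  L(x, lambda) = (1/2) x^T Q x + c^T x + lambda^T (A x - b)
Stationarity (grad_x L = 0): Q x + c + A^T lambda = 0.
Primal feasibility: A x = b.

This gives the KKT block system:
  [ Q   A^T ] [ x     ]   [-c ]
  [ A    0  ] [ lambda ] = [ b ]

Solving the linear system:
  x*      = (-0.6, -0.7)
  lambda* = (-3.4)
  f(x*)   = 5.1

x* = (-0.6, -0.7), lambda* = (-3.4)


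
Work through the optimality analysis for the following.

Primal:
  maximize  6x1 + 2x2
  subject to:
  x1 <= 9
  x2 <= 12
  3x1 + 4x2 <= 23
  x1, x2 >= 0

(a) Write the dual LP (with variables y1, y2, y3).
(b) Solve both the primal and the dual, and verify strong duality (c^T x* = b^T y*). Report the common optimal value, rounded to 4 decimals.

The standard primal-dual pair for 'max c^T x s.t. A x <= b, x >= 0' is:
  Dual:  min b^T y  s.t.  A^T y >= c,  y >= 0.

So the dual LP is:
  minimize  9y1 + 12y2 + 23y3
  subject to:
    y1 + 3y3 >= 6
    y2 + 4y3 >= 2
    y1, y2, y3 >= 0

Solving the primal: x* = (7.6667, 0).
  primal value c^T x* = 46.
Solving the dual: y* = (0, 0, 2).
  dual value b^T y* = 46.
Strong duality: c^T x* = b^T y*. Confirmed.

46


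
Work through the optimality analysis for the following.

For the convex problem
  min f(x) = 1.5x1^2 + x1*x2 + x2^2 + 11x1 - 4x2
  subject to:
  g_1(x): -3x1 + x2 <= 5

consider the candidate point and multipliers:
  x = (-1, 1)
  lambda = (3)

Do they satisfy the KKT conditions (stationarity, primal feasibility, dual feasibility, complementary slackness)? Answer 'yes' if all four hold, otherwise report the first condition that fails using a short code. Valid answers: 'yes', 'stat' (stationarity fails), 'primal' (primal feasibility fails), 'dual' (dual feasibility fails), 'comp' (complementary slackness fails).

Gradient of f: grad f(x) = Q x + c = (9, -3)
Constraint values g_i(x) = a_i^T x - b_i:
  g_1((-1, 1)) = -1
Stationarity residual: grad f(x) + sum_i lambda_i a_i = (0, 0)
  -> stationarity OK
Primal feasibility (all g_i <= 0): OK
Dual feasibility (all lambda_i >= 0): OK
Complementary slackness (lambda_i * g_i(x) = 0 for all i): FAILS

Verdict: the first failing condition is complementary_slackness -> comp.

comp


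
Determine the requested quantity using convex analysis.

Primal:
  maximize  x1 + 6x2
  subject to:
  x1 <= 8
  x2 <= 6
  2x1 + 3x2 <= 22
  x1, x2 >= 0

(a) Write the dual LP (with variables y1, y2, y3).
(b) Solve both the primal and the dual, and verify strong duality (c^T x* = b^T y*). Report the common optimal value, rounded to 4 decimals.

The standard primal-dual pair for 'max c^T x s.t. A x <= b, x >= 0' is:
  Dual:  min b^T y  s.t.  A^T y >= c,  y >= 0.

So the dual LP is:
  minimize  8y1 + 6y2 + 22y3
  subject to:
    y1 + 2y3 >= 1
    y2 + 3y3 >= 6
    y1, y2, y3 >= 0

Solving the primal: x* = (2, 6).
  primal value c^T x* = 38.
Solving the dual: y* = (0, 4.5, 0.5).
  dual value b^T y* = 38.
Strong duality: c^T x* = b^T y*. Confirmed.

38


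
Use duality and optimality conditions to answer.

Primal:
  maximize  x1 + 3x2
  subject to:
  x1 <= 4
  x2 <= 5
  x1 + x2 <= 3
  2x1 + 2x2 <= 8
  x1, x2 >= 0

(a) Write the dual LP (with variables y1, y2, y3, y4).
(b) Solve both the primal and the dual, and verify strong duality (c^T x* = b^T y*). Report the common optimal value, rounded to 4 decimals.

The standard primal-dual pair for 'max c^T x s.t. A x <= b, x >= 0' is:
  Dual:  min b^T y  s.t.  A^T y >= c,  y >= 0.

So the dual LP is:
  minimize  4y1 + 5y2 + 3y3 + 8y4
  subject to:
    y1 + y3 + 2y4 >= 1
    y2 + y3 + 2y4 >= 3
    y1, y2, y3, y4 >= 0

Solving the primal: x* = (0, 3).
  primal value c^T x* = 9.
Solving the dual: y* = (0, 0, 3, 0).
  dual value b^T y* = 9.
Strong duality: c^T x* = b^T y*. Confirmed.

9


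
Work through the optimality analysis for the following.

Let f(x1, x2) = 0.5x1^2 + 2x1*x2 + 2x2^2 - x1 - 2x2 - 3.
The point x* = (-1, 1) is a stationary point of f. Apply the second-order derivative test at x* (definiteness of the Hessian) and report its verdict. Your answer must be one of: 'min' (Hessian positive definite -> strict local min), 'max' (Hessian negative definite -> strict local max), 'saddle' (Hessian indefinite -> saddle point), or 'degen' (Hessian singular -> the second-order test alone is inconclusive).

Compute the Hessian H = grad^2 f:
  H = [[1, 2], [2, 4]]
Verify stationarity: grad f(x*) = H x* + g = (0, 0).
Eigenvalues of H: 0, 5.
H has a zero eigenvalue (singular; positive semidefinite but not definite), so H is neither positive definite, negative definite, nor indefinite. The second-order test alone is inconclusive -> degen.
(Indeed, f is constant along the null direction of H through x*, so x* is not a strict local extremum.)

degen


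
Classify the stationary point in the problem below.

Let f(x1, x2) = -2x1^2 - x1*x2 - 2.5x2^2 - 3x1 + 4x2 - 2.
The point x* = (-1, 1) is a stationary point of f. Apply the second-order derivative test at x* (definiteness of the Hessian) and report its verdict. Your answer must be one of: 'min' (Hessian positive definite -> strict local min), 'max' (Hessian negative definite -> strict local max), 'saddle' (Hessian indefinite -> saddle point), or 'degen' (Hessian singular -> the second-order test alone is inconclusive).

Compute the Hessian H = grad^2 f:
  H = [[-4, -1], [-1, -5]]
Verify stationarity: grad f(x*) = H x* + g = (0, 0).
Eigenvalues of H: -5.618, -3.382.
Both eigenvalues < 0, so H is negative definite -> x* is a strict local max.

max


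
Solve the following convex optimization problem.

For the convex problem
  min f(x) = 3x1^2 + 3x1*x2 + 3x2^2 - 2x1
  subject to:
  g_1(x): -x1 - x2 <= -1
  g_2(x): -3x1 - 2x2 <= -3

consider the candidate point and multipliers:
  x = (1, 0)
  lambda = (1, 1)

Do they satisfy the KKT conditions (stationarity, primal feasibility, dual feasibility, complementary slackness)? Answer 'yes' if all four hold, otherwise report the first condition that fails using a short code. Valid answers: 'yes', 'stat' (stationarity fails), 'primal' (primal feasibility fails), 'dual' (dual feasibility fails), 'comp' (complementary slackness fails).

Gradient of f: grad f(x) = Q x + c = (4, 3)
Constraint values g_i(x) = a_i^T x - b_i:
  g_1((1, 0)) = 0
  g_2((1, 0)) = 0
Stationarity residual: grad f(x) + sum_i lambda_i a_i = (0, 0)
  -> stationarity OK
Primal feasibility (all g_i <= 0): OK
Dual feasibility (all lambda_i >= 0): OK
Complementary slackness (lambda_i * g_i(x) = 0 for all i): OK

Verdict: yes, KKT holds.

yes


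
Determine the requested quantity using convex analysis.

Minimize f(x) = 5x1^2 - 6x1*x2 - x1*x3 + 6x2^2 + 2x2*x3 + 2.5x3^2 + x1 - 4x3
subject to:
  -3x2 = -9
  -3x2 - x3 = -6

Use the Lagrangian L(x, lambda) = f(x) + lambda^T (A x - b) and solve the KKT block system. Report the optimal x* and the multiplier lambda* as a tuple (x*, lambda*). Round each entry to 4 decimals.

Form the Lagrangian:
  L(x, lambda) = (1/2) x^T Q x + c^T x + lambda^T (A x - b)
Stationarity (grad_x L = 0): Q x + c + A^T lambda = 0.
Primal feasibility: A x = b.

This gives the KKT block system:
  [ Q   A^T ] [ x     ]   [-c ]
  [ A    0  ] [ lambda ] = [ b ]

Solving the linear system:
  x*      = (1.4, 3, -3)
  lambda* = (21.6, -14.4)
  f(x*)   = 60.7

x* = (1.4, 3, -3), lambda* = (21.6, -14.4)


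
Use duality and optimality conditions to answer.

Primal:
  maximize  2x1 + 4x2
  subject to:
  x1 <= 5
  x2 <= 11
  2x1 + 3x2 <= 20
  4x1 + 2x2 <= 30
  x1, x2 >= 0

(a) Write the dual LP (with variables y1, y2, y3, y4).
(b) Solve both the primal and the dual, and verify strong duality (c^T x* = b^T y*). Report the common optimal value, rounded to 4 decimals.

The standard primal-dual pair for 'max c^T x s.t. A x <= b, x >= 0' is:
  Dual:  min b^T y  s.t.  A^T y >= c,  y >= 0.

So the dual LP is:
  minimize  5y1 + 11y2 + 20y3 + 30y4
  subject to:
    y1 + 2y3 + 4y4 >= 2
    y2 + 3y3 + 2y4 >= 4
    y1, y2, y3, y4 >= 0

Solving the primal: x* = (0, 6.6667).
  primal value c^T x* = 26.6667.
Solving the dual: y* = (0, 0, 1.3333, 0).
  dual value b^T y* = 26.6667.
Strong duality: c^T x* = b^T y*. Confirmed.

26.6667


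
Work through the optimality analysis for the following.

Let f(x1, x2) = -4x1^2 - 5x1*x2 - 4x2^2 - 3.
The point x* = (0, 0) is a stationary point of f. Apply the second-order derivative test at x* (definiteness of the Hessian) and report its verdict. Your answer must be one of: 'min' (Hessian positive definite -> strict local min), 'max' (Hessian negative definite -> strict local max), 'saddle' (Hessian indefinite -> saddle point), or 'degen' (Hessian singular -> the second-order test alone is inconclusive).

Compute the Hessian H = grad^2 f:
  H = [[-8, -5], [-5, -8]]
Verify stationarity: grad f(x*) = H x* + g = (0, 0).
Eigenvalues of H: -13, -3.
Both eigenvalues < 0, so H is negative definite -> x* is a strict local max.

max


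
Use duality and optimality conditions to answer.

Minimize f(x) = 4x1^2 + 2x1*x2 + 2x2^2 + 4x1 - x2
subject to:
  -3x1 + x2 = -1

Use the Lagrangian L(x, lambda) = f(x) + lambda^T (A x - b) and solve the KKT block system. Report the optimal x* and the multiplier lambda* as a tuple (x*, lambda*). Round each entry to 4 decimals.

Form the Lagrangian:
  L(x, lambda) = (1/2) x^T Q x + c^T x + lambda^T (A x - b)
Stationarity (grad_x L = 0): Q x + c + A^T lambda = 0.
Primal feasibility: A x = b.

This gives the KKT block system:
  [ Q   A^T ] [ x     ]   [-c ]
  [ A    0  ] [ lambda ] = [ b ]

Solving the linear system:
  x*      = (0.2321, -0.3036)
  lambda* = (1.75)
  f(x*)   = 1.4911

x* = (0.2321, -0.3036), lambda* = (1.75)


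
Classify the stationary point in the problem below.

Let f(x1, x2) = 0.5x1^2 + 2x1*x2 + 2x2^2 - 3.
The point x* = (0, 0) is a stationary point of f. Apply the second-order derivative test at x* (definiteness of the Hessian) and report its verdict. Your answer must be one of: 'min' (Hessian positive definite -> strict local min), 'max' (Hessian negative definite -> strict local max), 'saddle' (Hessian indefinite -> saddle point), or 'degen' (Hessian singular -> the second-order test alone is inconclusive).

Compute the Hessian H = grad^2 f:
  H = [[1, 2], [2, 4]]
Verify stationarity: grad f(x*) = H x* + g = (0, 0).
Eigenvalues of H: 0, 5.
H has a zero eigenvalue (singular; positive semidefinite but not definite), so H is neither positive definite, negative definite, nor indefinite. The second-order test alone is inconclusive -> degen.
(Indeed, f is constant along the null direction of H through x*, so x* is not a strict local extremum.)

degen


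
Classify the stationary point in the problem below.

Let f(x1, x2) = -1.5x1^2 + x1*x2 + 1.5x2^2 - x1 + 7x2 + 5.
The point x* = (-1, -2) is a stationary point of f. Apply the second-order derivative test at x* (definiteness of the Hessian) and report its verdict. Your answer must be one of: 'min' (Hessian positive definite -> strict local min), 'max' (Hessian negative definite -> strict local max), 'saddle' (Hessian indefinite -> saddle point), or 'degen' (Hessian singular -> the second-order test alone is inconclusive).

Compute the Hessian H = grad^2 f:
  H = [[-3, 1], [1, 3]]
Verify stationarity: grad f(x*) = H x* + g = (0, 0).
Eigenvalues of H: -3.1623, 3.1623.
Eigenvalues have mixed signs, so H is indefinite -> x* is a saddle point.

saddle


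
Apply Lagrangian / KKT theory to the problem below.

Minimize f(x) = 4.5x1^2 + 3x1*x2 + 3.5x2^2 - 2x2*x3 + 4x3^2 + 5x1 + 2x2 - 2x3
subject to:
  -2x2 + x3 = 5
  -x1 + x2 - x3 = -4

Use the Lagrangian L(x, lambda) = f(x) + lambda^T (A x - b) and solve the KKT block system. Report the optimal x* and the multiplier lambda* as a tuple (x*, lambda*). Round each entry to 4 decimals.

Form the Lagrangian:
  L(x, lambda) = (1/2) x^T Q x + c^T x + lambda^T (A x - b)
Stationarity (grad_x L = 0): Q x + c + A^T lambda = 0.
Primal feasibility: A x = b.

This gives the KKT block system:
  [ Q   A^T ] [ x     ]   [-c ]
  [ A    0  ] [ lambda ] = [ b ]

Solving the linear system:
  x*      = (1.0294, -2.0294, 0.9412)
  lambda* = (-1.4118, 8.1765)
  f(x*)   = 19.4853

x* = (1.0294, -2.0294, 0.9412), lambda* = (-1.4118, 8.1765)


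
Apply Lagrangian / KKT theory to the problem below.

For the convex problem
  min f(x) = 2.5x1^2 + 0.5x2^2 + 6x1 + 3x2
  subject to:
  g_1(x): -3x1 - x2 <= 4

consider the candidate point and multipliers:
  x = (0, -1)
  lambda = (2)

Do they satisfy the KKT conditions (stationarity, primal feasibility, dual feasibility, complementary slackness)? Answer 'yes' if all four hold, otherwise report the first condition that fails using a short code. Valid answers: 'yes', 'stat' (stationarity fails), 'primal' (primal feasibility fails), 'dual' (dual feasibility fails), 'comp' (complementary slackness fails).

Gradient of f: grad f(x) = Q x + c = (6, 2)
Constraint values g_i(x) = a_i^T x - b_i:
  g_1((0, -1)) = -3
Stationarity residual: grad f(x) + sum_i lambda_i a_i = (0, 0)
  -> stationarity OK
Primal feasibility (all g_i <= 0): OK
Dual feasibility (all lambda_i >= 0): OK
Complementary slackness (lambda_i * g_i(x) = 0 for all i): FAILS

Verdict: the first failing condition is complementary_slackness -> comp.

comp


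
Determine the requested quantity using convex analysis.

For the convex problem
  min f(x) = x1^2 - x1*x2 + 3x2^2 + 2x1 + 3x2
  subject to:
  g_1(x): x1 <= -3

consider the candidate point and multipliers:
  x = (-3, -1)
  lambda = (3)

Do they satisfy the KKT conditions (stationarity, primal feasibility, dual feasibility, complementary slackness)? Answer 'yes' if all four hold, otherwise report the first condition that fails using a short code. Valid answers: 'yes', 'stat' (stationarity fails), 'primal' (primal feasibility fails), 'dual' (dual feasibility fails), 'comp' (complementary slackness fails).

Gradient of f: grad f(x) = Q x + c = (-3, 0)
Constraint values g_i(x) = a_i^T x - b_i:
  g_1((-3, -1)) = 0
Stationarity residual: grad f(x) + sum_i lambda_i a_i = (0, 0)
  -> stationarity OK
Primal feasibility (all g_i <= 0): OK
Dual feasibility (all lambda_i >= 0): OK
Complementary slackness (lambda_i * g_i(x) = 0 for all i): OK

Verdict: yes, KKT holds.

yes


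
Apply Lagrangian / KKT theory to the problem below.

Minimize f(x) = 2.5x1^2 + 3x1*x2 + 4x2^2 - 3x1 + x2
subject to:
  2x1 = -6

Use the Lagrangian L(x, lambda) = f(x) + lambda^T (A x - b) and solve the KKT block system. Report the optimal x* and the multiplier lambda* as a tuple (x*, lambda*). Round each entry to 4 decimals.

Form the Lagrangian:
  L(x, lambda) = (1/2) x^T Q x + c^T x + lambda^T (A x - b)
Stationarity (grad_x L = 0): Q x + c + A^T lambda = 0.
Primal feasibility: A x = b.

This gives the KKT block system:
  [ Q   A^T ] [ x     ]   [-c ]
  [ A    0  ] [ lambda ] = [ b ]

Solving the linear system:
  x*      = (-3, 1)
  lambda* = (7.5)
  f(x*)   = 27.5

x* = (-3, 1), lambda* = (7.5)


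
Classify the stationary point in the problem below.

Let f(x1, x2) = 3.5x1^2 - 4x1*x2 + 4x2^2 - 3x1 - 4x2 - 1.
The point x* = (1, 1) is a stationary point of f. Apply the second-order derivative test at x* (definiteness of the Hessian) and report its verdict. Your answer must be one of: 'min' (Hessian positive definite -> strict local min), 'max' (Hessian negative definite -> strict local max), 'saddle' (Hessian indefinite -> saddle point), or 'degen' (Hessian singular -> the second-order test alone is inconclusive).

Compute the Hessian H = grad^2 f:
  H = [[7, -4], [-4, 8]]
Verify stationarity: grad f(x*) = H x* + g = (0, 0).
Eigenvalues of H: 3.4689, 11.5311.
Both eigenvalues > 0, so H is positive definite -> x* is a strict local min.

min


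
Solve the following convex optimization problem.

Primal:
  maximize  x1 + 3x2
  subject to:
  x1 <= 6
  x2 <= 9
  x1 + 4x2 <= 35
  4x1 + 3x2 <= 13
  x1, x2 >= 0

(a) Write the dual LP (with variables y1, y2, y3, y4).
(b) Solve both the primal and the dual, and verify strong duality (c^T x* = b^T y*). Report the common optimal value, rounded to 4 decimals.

The standard primal-dual pair for 'max c^T x s.t. A x <= b, x >= 0' is:
  Dual:  min b^T y  s.t.  A^T y >= c,  y >= 0.

So the dual LP is:
  minimize  6y1 + 9y2 + 35y3 + 13y4
  subject to:
    y1 + y3 + 4y4 >= 1
    y2 + 4y3 + 3y4 >= 3
    y1, y2, y3, y4 >= 0

Solving the primal: x* = (0, 4.3333).
  primal value c^T x* = 13.
Solving the dual: y* = (0, 0, 0, 1).
  dual value b^T y* = 13.
Strong duality: c^T x* = b^T y*. Confirmed.

13


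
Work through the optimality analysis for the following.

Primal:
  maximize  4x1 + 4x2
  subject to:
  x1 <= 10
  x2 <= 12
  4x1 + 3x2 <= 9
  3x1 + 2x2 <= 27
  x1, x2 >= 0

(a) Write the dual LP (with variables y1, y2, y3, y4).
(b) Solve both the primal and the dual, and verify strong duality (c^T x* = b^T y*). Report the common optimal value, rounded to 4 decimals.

The standard primal-dual pair for 'max c^T x s.t. A x <= b, x >= 0' is:
  Dual:  min b^T y  s.t.  A^T y >= c,  y >= 0.

So the dual LP is:
  minimize  10y1 + 12y2 + 9y3 + 27y4
  subject to:
    y1 + 4y3 + 3y4 >= 4
    y2 + 3y3 + 2y4 >= 4
    y1, y2, y3, y4 >= 0

Solving the primal: x* = (0, 3).
  primal value c^T x* = 12.
Solving the dual: y* = (0, 0, 1.3333, 0).
  dual value b^T y* = 12.
Strong duality: c^T x* = b^T y*. Confirmed.

12


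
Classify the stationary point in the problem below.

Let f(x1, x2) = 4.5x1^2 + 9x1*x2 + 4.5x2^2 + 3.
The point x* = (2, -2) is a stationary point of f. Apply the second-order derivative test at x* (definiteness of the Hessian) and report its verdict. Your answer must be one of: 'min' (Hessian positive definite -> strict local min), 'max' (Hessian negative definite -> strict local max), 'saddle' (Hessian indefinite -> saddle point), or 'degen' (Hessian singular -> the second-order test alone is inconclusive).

Compute the Hessian H = grad^2 f:
  H = [[9, 9], [9, 9]]
Verify stationarity: grad f(x*) = H x* + g = (0, 0).
Eigenvalues of H: 0, 18.
H has a zero eigenvalue (singular; positive semidefinite but not definite), so H is neither positive definite, negative definite, nor indefinite. The second-order test alone is inconclusive -> degen.
(Indeed, f is constant along the null direction of H through x*, so x* is not a strict local extremum.)

degen


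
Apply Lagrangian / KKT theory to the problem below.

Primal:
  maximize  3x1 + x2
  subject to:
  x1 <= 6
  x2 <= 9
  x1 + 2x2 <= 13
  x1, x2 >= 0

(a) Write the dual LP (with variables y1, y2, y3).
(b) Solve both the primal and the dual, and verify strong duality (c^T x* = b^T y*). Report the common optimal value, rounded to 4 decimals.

The standard primal-dual pair for 'max c^T x s.t. A x <= b, x >= 0' is:
  Dual:  min b^T y  s.t.  A^T y >= c,  y >= 0.

So the dual LP is:
  minimize  6y1 + 9y2 + 13y3
  subject to:
    y1 + y3 >= 3
    y2 + 2y3 >= 1
    y1, y2, y3 >= 0

Solving the primal: x* = (6, 3.5).
  primal value c^T x* = 21.5.
Solving the dual: y* = (2.5, 0, 0.5).
  dual value b^T y* = 21.5.
Strong duality: c^T x* = b^T y*. Confirmed.

21.5


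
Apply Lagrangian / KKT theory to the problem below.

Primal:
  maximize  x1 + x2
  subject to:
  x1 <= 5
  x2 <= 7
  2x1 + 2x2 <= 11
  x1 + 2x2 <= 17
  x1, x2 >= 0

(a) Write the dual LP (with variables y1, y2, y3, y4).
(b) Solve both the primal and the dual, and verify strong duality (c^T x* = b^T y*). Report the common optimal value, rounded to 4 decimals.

The standard primal-dual pair for 'max c^T x s.t. A x <= b, x >= 0' is:
  Dual:  min b^T y  s.t.  A^T y >= c,  y >= 0.

So the dual LP is:
  minimize  5y1 + 7y2 + 11y3 + 17y4
  subject to:
    y1 + 2y3 + y4 >= 1
    y2 + 2y3 + 2y4 >= 1
    y1, y2, y3, y4 >= 0

Solving the primal: x* = (0, 5.5).
  primal value c^T x* = 5.5.
Solving the dual: y* = (0, 0, 0.5, 0).
  dual value b^T y* = 5.5.
Strong duality: c^T x* = b^T y*. Confirmed.

5.5


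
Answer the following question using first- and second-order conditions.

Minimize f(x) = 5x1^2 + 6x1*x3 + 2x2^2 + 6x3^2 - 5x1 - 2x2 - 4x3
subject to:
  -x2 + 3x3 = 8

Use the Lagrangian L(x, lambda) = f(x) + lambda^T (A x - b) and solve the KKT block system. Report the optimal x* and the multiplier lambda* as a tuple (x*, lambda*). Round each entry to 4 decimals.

Form the Lagrangian:
  L(x, lambda) = (1/2) x^T Q x + c^T x + lambda^T (A x - b)
Stationarity (grad_x L = 0): Q x + c + A^T lambda = 0.
Primal feasibility: A x = b.

This gives the KKT block system:
  [ Q   A^T ] [ x     ]   [-c ]
  [ A    0  ] [ lambda ] = [ b ]

Solving the linear system:
  x*      = (-0.8919, -1.0405, 2.3198)
  lambda* = (-6.1622)
  f(x*)   = 23.2793

x* = (-0.8919, -1.0405, 2.3198), lambda* = (-6.1622)


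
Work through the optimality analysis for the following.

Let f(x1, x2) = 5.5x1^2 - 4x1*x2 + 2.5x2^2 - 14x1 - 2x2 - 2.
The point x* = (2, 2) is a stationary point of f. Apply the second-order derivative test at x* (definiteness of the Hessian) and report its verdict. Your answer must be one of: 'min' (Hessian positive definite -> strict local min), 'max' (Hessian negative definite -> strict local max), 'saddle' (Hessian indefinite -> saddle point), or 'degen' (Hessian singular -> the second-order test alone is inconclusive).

Compute the Hessian H = grad^2 f:
  H = [[11, -4], [-4, 5]]
Verify stationarity: grad f(x*) = H x* + g = (0, 0).
Eigenvalues of H: 3, 13.
Both eigenvalues > 0, so H is positive definite -> x* is a strict local min.

min


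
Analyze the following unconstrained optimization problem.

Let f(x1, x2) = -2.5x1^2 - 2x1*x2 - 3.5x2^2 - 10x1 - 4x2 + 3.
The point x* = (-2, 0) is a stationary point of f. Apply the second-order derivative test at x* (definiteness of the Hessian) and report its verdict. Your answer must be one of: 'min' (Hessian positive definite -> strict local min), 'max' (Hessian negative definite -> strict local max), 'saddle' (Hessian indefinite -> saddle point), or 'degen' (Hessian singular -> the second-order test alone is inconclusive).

Compute the Hessian H = grad^2 f:
  H = [[-5, -2], [-2, -7]]
Verify stationarity: grad f(x*) = H x* + g = (0, 0).
Eigenvalues of H: -8.2361, -3.7639.
Both eigenvalues < 0, so H is negative definite -> x* is a strict local max.

max


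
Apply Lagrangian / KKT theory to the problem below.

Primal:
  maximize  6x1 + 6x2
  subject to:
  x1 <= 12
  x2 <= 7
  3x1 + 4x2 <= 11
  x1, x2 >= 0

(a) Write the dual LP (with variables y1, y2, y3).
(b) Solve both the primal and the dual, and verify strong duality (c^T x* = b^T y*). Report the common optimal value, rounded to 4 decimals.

The standard primal-dual pair for 'max c^T x s.t. A x <= b, x >= 0' is:
  Dual:  min b^T y  s.t.  A^T y >= c,  y >= 0.

So the dual LP is:
  minimize  12y1 + 7y2 + 11y3
  subject to:
    y1 + 3y3 >= 6
    y2 + 4y3 >= 6
    y1, y2, y3 >= 0

Solving the primal: x* = (3.6667, 0).
  primal value c^T x* = 22.
Solving the dual: y* = (0, 0, 2).
  dual value b^T y* = 22.
Strong duality: c^T x* = b^T y*. Confirmed.

22


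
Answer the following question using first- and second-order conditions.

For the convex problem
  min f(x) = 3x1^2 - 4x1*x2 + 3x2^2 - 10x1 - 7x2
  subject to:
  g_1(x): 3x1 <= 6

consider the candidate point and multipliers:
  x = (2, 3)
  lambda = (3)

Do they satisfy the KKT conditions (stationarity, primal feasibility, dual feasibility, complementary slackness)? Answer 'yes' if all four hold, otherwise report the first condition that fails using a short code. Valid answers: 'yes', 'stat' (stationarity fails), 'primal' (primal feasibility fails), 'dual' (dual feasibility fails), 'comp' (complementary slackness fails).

Gradient of f: grad f(x) = Q x + c = (-10, 3)
Constraint values g_i(x) = a_i^T x - b_i:
  g_1((2, 3)) = 0
Stationarity residual: grad f(x) + sum_i lambda_i a_i = (-1, 3)
  -> stationarity FAILS
Primal feasibility (all g_i <= 0): OK
Dual feasibility (all lambda_i >= 0): OK
Complementary slackness (lambda_i * g_i(x) = 0 for all i): OK

Verdict: the first failing condition is stationarity -> stat.

stat


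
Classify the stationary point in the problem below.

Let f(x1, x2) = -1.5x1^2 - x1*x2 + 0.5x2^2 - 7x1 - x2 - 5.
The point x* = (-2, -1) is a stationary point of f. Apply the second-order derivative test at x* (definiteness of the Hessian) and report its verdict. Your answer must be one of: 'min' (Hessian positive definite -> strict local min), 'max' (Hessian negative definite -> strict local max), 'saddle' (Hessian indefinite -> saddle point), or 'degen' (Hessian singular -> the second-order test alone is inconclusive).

Compute the Hessian H = grad^2 f:
  H = [[-3, -1], [-1, 1]]
Verify stationarity: grad f(x*) = H x* + g = (0, 0).
Eigenvalues of H: -3.2361, 1.2361.
Eigenvalues have mixed signs, so H is indefinite -> x* is a saddle point.

saddle


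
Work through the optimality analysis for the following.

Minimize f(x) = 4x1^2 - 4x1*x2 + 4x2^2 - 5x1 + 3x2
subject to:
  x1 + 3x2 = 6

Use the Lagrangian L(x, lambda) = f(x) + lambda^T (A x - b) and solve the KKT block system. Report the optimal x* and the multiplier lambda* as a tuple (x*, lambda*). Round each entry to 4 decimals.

Form the Lagrangian:
  L(x, lambda) = (1/2) x^T Q x + c^T x + lambda^T (A x - b)
Stationarity (grad_x L = 0): Q x + c + A^T lambda = 0.
Primal feasibility: A x = b.

This gives the KKT block system:
  [ Q   A^T ] [ x     ]   [-c ]
  [ A    0  ] [ lambda ] = [ b ]

Solving the linear system:
  x*      = (1.6731, 1.4423)
  lambda* = (-2.6154)
  f(x*)   = 5.8269

x* = (1.6731, 1.4423), lambda* = (-2.6154)


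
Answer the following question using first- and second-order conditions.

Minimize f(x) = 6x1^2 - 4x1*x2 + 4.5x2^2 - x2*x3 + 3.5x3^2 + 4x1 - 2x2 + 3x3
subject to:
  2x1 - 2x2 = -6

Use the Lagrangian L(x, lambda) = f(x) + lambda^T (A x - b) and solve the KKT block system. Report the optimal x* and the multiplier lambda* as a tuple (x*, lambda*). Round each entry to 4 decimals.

Form the Lagrangian:
  L(x, lambda) = (1/2) x^T Q x + c^T x + lambda^T (A x - b)
Stationarity (grad_x L = 0): Q x + c + A^T lambda = 0.
Primal feasibility: A x = b.

This gives the KKT block system:
  [ Q   A^T ] [ x     ]   [-c ]
  [ A    0  ] [ lambda ] = [ b ]

Solving the linear system:
  x*      = (-1.3222, 1.6778, -0.1889)
  lambda* = (9.2889)
  f(x*)   = 23.2611

x* = (-1.3222, 1.6778, -0.1889), lambda* = (9.2889)


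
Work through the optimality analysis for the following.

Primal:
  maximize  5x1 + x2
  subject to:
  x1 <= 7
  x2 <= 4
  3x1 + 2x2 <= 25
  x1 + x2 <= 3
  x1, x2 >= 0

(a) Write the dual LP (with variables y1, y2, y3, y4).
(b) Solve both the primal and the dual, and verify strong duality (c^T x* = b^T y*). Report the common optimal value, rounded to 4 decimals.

The standard primal-dual pair for 'max c^T x s.t. A x <= b, x >= 0' is:
  Dual:  min b^T y  s.t.  A^T y >= c,  y >= 0.

So the dual LP is:
  minimize  7y1 + 4y2 + 25y3 + 3y4
  subject to:
    y1 + 3y3 + y4 >= 5
    y2 + 2y3 + y4 >= 1
    y1, y2, y3, y4 >= 0

Solving the primal: x* = (3, 0).
  primal value c^T x* = 15.
Solving the dual: y* = (0, 0, 0, 5).
  dual value b^T y* = 15.
Strong duality: c^T x* = b^T y*. Confirmed.

15


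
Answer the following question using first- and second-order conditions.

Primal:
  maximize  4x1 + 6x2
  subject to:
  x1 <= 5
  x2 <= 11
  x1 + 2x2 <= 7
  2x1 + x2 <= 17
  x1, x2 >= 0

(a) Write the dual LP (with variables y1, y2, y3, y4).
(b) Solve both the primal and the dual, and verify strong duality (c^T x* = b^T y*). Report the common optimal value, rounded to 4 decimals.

The standard primal-dual pair for 'max c^T x s.t. A x <= b, x >= 0' is:
  Dual:  min b^T y  s.t.  A^T y >= c,  y >= 0.

So the dual LP is:
  minimize  5y1 + 11y2 + 7y3 + 17y4
  subject to:
    y1 + y3 + 2y4 >= 4
    y2 + 2y3 + y4 >= 6
    y1, y2, y3, y4 >= 0

Solving the primal: x* = (5, 1).
  primal value c^T x* = 26.
Solving the dual: y* = (1, 0, 3, 0).
  dual value b^T y* = 26.
Strong duality: c^T x* = b^T y*. Confirmed.

26


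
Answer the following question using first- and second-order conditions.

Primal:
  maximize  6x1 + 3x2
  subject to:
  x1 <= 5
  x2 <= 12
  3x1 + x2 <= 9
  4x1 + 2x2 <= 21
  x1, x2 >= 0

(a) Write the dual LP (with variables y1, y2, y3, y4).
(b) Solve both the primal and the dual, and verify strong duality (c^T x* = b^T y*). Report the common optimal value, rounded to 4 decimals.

The standard primal-dual pair for 'max c^T x s.t. A x <= b, x >= 0' is:
  Dual:  min b^T y  s.t.  A^T y >= c,  y >= 0.

So the dual LP is:
  minimize  5y1 + 12y2 + 9y3 + 21y4
  subject to:
    y1 + 3y3 + 4y4 >= 6
    y2 + y3 + 2y4 >= 3
    y1, y2, y3, y4 >= 0

Solving the primal: x* = (0, 9).
  primal value c^T x* = 27.
Solving the dual: y* = (0, 0, 3, 0).
  dual value b^T y* = 27.
Strong duality: c^T x* = b^T y*. Confirmed.

27


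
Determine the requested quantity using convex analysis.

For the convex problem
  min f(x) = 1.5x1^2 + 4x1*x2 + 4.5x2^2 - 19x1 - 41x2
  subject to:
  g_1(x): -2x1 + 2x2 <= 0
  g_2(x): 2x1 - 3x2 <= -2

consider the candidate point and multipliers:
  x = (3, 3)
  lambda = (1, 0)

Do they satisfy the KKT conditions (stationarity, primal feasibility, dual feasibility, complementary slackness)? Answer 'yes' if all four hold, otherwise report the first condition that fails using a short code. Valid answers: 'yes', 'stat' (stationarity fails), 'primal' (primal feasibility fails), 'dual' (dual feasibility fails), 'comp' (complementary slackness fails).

Gradient of f: grad f(x) = Q x + c = (2, -2)
Constraint values g_i(x) = a_i^T x - b_i:
  g_1((3, 3)) = 0
  g_2((3, 3)) = -1
Stationarity residual: grad f(x) + sum_i lambda_i a_i = (0, 0)
  -> stationarity OK
Primal feasibility (all g_i <= 0): OK
Dual feasibility (all lambda_i >= 0): OK
Complementary slackness (lambda_i * g_i(x) = 0 for all i): OK

Verdict: yes, KKT holds.

yes


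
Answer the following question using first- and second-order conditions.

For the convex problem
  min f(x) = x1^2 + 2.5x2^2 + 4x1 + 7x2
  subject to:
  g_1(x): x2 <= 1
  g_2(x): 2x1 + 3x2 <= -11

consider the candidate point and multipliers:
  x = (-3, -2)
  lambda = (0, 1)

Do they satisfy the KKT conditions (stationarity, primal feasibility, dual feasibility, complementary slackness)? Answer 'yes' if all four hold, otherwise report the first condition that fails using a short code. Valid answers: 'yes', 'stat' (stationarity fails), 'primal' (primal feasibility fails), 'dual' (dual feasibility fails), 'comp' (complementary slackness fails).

Gradient of f: grad f(x) = Q x + c = (-2, -3)
Constraint values g_i(x) = a_i^T x - b_i:
  g_1((-3, -2)) = -3
  g_2((-3, -2)) = -1
Stationarity residual: grad f(x) + sum_i lambda_i a_i = (0, 0)
  -> stationarity OK
Primal feasibility (all g_i <= 0): OK
Dual feasibility (all lambda_i >= 0): OK
Complementary slackness (lambda_i * g_i(x) = 0 for all i): FAILS

Verdict: the first failing condition is complementary_slackness -> comp.

comp


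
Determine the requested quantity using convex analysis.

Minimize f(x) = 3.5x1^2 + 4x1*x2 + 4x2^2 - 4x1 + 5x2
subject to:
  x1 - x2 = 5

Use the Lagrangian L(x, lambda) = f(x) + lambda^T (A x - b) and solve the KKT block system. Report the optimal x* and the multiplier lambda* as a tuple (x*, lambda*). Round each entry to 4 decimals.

Form the Lagrangian:
  L(x, lambda) = (1/2) x^T Q x + c^T x + lambda^T (A x - b)
Stationarity (grad_x L = 0): Q x + c + A^T lambda = 0.
Primal feasibility: A x = b.

This gives the KKT block system:
  [ Q   A^T ] [ x     ]   [-c ]
  [ A    0  ] [ lambda ] = [ b ]

Solving the linear system:
  x*      = (2.5652, -2.4348)
  lambda* = (-4.2174)
  f(x*)   = -0.6739

x* = (2.5652, -2.4348), lambda* = (-4.2174)


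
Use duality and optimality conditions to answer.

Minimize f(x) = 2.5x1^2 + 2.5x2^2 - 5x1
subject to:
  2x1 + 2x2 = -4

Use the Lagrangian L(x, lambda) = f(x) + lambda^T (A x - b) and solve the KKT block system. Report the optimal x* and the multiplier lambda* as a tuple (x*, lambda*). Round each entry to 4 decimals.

Form the Lagrangian:
  L(x, lambda) = (1/2) x^T Q x + c^T x + lambda^T (A x - b)
Stationarity (grad_x L = 0): Q x + c + A^T lambda = 0.
Primal feasibility: A x = b.

This gives the KKT block system:
  [ Q   A^T ] [ x     ]   [-c ]
  [ A    0  ] [ lambda ] = [ b ]

Solving the linear system:
  x*      = (-0.5, -1.5)
  lambda* = (3.75)
  f(x*)   = 8.75

x* = (-0.5, -1.5), lambda* = (3.75)


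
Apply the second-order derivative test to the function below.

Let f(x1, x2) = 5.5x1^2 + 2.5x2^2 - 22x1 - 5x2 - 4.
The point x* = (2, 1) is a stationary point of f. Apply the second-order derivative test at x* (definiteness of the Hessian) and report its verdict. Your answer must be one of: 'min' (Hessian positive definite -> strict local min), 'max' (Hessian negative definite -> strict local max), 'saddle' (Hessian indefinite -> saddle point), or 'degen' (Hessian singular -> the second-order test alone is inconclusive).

Compute the Hessian H = grad^2 f:
  H = [[11, 0], [0, 5]]
Verify stationarity: grad f(x*) = H x* + g = (0, 0).
Eigenvalues of H: 5, 11.
Both eigenvalues > 0, so H is positive definite -> x* is a strict local min.

min


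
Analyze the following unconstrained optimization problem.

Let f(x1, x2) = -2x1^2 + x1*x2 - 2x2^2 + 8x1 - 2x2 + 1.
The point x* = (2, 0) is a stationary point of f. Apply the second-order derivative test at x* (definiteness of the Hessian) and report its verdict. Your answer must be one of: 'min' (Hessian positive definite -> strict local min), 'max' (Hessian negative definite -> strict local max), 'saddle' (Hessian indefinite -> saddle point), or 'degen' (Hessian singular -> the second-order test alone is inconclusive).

Compute the Hessian H = grad^2 f:
  H = [[-4, 1], [1, -4]]
Verify stationarity: grad f(x*) = H x* + g = (0, 0).
Eigenvalues of H: -5, -3.
Both eigenvalues < 0, so H is negative definite -> x* is a strict local max.

max


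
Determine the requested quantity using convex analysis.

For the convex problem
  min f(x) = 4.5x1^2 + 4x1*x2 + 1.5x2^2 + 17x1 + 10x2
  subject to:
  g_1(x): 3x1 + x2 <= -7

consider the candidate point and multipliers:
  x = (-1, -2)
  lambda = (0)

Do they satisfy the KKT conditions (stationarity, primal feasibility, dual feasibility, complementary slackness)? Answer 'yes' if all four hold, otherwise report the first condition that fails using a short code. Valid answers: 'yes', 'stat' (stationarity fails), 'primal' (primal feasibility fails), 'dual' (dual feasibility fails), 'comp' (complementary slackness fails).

Gradient of f: grad f(x) = Q x + c = (0, 0)
Constraint values g_i(x) = a_i^T x - b_i:
  g_1((-1, -2)) = 2
Stationarity residual: grad f(x) + sum_i lambda_i a_i = (0, 0)
  -> stationarity OK
Primal feasibility (all g_i <= 0): FAILS
Dual feasibility (all lambda_i >= 0): OK
Complementary slackness (lambda_i * g_i(x) = 0 for all i): OK

Verdict: the first failing condition is primal_feasibility -> primal.

primal


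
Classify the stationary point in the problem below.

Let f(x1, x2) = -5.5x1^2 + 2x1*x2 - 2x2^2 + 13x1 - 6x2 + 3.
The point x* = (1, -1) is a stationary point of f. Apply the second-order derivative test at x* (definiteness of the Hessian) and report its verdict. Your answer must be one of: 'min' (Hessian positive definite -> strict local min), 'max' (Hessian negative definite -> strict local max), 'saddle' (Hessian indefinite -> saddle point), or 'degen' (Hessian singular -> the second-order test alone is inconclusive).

Compute the Hessian H = grad^2 f:
  H = [[-11, 2], [2, -4]]
Verify stationarity: grad f(x*) = H x* + g = (0, 0).
Eigenvalues of H: -11.5311, -3.4689.
Both eigenvalues < 0, so H is negative definite -> x* is a strict local max.

max


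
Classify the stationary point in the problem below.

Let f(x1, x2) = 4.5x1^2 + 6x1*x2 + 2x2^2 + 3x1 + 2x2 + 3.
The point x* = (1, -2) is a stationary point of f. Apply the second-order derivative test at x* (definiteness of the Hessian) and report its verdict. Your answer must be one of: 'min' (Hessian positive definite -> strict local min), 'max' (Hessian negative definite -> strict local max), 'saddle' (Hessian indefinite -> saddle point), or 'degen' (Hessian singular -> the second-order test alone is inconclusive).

Compute the Hessian H = grad^2 f:
  H = [[9, 6], [6, 4]]
Verify stationarity: grad f(x*) = H x* + g = (0, 0).
Eigenvalues of H: 0, 13.
H has a zero eigenvalue (singular; positive semidefinite but not definite), so H is neither positive definite, negative definite, nor indefinite. The second-order test alone is inconclusive -> degen.
(Indeed, f is constant along the null direction of H through x*, so x* is not a strict local extremum.)

degen
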